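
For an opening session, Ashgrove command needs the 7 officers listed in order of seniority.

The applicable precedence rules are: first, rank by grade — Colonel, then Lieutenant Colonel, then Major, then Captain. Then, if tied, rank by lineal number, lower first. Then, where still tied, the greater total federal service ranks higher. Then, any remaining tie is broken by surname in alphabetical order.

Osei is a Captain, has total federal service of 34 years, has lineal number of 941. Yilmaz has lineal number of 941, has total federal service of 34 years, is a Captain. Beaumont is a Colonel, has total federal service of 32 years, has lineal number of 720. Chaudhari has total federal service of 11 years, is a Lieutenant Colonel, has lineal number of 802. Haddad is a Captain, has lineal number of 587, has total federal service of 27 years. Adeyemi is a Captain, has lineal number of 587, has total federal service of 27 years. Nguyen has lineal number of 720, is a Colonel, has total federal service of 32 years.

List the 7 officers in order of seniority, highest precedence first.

Beaumont, Nguyen, Chaudhari, Adeyemi, Haddad, Osei, Yilmaz

By grade: Beaumont and Nguyen (Colonel); then Chaudhari (Lieutenant Colonel); then Adeyemi, Haddad, Osei and Yilmaz (Captain).
Beaumont and Nguyen both have lineal number 720, so the next rule applies.
Beaumont and Nguyen both have total federal service 32 years, so the next rule applies.
Among Beaumont and Nguyen, alphabetically by surname: Beaumont before Nguyen.
Among Adeyemi, Haddad, Osei and Yilmaz, by lineal number (lower first): Adeyemi and Haddad (587) before Osei and Yilmaz (941).
Adeyemi and Haddad both have total federal service 27 years, so the next rule applies.
Among Adeyemi and Haddad, alphabetically by surname: Adeyemi before Haddad.
Osei and Yilmaz both have total federal service 34 years, so the next rule applies.
Among Osei and Yilmaz, alphabetically by surname: Osei before Yilmaz.
Full order: Beaumont, Nguyen, Chaudhari, Adeyemi, Haddad, Osei, Yilmaz.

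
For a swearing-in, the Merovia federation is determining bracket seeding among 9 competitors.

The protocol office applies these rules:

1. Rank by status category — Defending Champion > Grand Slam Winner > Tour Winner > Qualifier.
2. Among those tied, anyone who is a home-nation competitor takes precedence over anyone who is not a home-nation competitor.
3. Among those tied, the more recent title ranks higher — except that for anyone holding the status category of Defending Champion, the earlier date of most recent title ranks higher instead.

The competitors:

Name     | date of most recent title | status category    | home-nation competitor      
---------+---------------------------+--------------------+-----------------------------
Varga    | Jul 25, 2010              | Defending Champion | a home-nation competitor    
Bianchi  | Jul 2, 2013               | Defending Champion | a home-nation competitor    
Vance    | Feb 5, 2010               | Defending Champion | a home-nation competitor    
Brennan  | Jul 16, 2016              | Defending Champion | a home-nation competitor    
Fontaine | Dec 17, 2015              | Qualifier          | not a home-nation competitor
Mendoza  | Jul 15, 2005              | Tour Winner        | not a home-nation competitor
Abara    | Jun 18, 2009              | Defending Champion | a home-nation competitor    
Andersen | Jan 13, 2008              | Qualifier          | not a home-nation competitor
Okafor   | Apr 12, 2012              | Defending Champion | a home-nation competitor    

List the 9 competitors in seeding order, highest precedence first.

Abara, Vance, Varga, Okafor, Bianchi, Brennan, Mendoza, Fontaine, Andersen

By status category: Abara, Vance, Varga, Okafor, Bianchi and Brennan (Defending Champion); then Mendoza (Tour Winner); then Fontaine and Andersen (Qualifier).
Abara, Vance, Varga, Okafor, Bianchi and Brennan are each a home-nation competitor, so the next rule applies.
Among Abara, Vance, Varga, Okafor, Bianchi and Brennan, by date of most recent title (earlier first) (reversed rule for this group): Abara (Jun 18, 2009) before Vance (Feb 5, 2010) before Varga (Jul 25, 2010) before Okafor (Apr 12, 2012) before Bianchi (Jul 2, 2013) before Brennan (Jul 16, 2016).
Fontaine and Andersen are each not a home-nation competitor, so the next rule applies.
Among Fontaine and Andersen, by date of most recent title (later first): Fontaine (Dec 17, 2015) before Andersen (Jan 13, 2008).
Full order: Abara, Vance, Varga, Okafor, Bianchi, Brennan, Mendoza, Fontaine, Andersen.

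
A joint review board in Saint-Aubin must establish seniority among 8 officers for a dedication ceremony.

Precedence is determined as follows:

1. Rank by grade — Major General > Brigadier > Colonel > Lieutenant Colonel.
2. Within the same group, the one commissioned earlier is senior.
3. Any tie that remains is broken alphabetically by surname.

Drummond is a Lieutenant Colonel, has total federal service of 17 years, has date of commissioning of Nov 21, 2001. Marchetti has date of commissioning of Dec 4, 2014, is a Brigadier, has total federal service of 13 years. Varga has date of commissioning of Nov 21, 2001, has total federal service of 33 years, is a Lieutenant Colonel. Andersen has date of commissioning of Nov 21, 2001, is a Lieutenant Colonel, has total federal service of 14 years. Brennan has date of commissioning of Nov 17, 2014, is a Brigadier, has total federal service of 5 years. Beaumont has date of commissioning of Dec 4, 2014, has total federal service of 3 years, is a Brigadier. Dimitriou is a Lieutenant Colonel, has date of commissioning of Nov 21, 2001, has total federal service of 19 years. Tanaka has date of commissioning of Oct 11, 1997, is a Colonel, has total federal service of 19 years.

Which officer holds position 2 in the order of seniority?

By grade: Brennan, Beaumont and Marchetti (Brigadier); then Tanaka (Colonel); then Andersen, Dimitriou, Drummond and Varga (Lieutenant Colonel).
Among Brennan, Beaumont and Marchetti, by date of commissioning (earlier first): Brennan (Nov 17, 2014) before Beaumont and Marchetti (Dec 4, 2014).
Among Beaumont and Marchetti, alphabetically by surname: Beaumont before Marchetti.
Andersen, Dimitriou, Drummond and Varga all have date of commissioning Nov 21, 2001, so the next rule applies.
Among Andersen, Dimitriou, Drummond and Varga, alphabetically by surname: Andersen before Dimitriou before Drummond before Varga.
Order: Brennan, Beaumont, Marchetti, Tanaka, Andersen, Dimitriou, Drummond, Varga.

Beaumont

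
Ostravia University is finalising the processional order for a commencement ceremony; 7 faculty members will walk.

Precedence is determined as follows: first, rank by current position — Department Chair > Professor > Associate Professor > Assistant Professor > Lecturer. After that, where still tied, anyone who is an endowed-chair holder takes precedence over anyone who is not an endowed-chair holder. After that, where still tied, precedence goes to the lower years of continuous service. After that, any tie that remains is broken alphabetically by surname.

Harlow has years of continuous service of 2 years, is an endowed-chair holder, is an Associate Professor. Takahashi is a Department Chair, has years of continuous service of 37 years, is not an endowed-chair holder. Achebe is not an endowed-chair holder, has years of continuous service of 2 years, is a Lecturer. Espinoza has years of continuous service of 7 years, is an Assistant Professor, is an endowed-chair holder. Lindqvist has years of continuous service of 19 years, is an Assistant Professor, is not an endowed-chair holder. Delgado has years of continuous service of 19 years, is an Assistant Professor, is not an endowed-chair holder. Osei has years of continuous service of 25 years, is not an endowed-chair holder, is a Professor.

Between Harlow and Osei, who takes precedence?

Osei

By current position: Takahashi (Department Chair); then Osei (Professor); then Harlow (Associate Professor); then Espinoza, Delgado and Lindqvist (Assistant Professor); then Achebe (Lecturer).
Among Espinoza, Delgado and Lindqvist, an endowed-chair holder before not an endowed-chair holder: Espinoza (an endowed-chair holder) before Delgado and Lindqvist (not an endowed-chair holder).
Delgado and Lindqvist both have years of continuous service 19 years, so the next rule applies.
Among Delgado and Lindqvist, alphabetically by surname: Delgado before Lindqvist.
So Osei takes precedence.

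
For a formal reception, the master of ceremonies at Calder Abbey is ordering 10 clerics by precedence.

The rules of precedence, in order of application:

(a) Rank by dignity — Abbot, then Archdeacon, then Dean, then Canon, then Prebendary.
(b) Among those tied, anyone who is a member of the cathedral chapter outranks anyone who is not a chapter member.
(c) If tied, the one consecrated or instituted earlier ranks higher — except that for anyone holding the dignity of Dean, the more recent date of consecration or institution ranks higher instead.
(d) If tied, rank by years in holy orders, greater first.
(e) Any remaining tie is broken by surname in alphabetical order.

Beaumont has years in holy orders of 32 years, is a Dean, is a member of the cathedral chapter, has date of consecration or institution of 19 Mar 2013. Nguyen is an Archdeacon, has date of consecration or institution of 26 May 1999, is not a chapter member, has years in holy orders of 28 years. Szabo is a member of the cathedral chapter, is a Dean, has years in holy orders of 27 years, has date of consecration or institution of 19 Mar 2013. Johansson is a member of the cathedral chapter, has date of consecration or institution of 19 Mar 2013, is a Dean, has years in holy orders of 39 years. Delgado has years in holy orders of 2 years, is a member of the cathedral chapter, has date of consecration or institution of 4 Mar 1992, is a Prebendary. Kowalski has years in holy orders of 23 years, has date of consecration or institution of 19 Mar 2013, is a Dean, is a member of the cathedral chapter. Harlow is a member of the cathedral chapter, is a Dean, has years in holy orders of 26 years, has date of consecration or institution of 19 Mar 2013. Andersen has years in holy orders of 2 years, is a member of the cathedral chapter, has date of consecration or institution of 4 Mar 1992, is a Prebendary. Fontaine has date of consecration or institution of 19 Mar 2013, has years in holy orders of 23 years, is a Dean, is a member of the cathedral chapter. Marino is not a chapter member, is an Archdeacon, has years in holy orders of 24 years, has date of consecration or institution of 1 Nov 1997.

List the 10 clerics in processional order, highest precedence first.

By dignity: Marino and Nguyen (Archdeacon); then Johansson, Beaumont, Szabo, Harlow, Fontaine and Kowalski (Dean); then Andersen and Delgado (Prebendary).
Marino and Nguyen are each not a chapter member, so the next rule applies.
Among Marino and Nguyen, by date of consecration or institution (earlier first): Marino (1 Nov 1997) before Nguyen (26 May 1999).
Johansson, Beaumont, Szabo, Harlow, Fontaine and Kowalski are each a member of the cathedral chapter, so the next rule applies.
Johansson, Beaumont, Szabo, Harlow, Fontaine and Kowalski all have date of consecration or institution 19 Mar 2013, so the next rule applies.
Among Johansson, Beaumont, Szabo, Harlow, Fontaine and Kowalski, by years in holy orders (higher first): Johansson (39 years) before Beaumont (32 years) before Szabo (27 years) before Harlow (26 years) before Fontaine and Kowalski (23 years).
Among Fontaine and Kowalski, alphabetically by surname: Fontaine before Kowalski.
Andersen and Delgado are each a member of the cathedral chapter, so the next rule applies.
Andersen and Delgado both have date of consecration or institution 4 Mar 1992, so the next rule applies.
Andersen and Delgado both have years in holy orders 2 years, so the next rule applies.
Among Andersen and Delgado, alphabetically by surname: Andersen before Delgado.
Full order: Marino, Nguyen, Johansson, Beaumont, Szabo, Harlow, Fontaine, Kowalski, Andersen, Delgado.

Marino, Nguyen, Johansson, Beaumont, Szabo, Harlow, Fontaine, Kowalski, Andersen, Delgado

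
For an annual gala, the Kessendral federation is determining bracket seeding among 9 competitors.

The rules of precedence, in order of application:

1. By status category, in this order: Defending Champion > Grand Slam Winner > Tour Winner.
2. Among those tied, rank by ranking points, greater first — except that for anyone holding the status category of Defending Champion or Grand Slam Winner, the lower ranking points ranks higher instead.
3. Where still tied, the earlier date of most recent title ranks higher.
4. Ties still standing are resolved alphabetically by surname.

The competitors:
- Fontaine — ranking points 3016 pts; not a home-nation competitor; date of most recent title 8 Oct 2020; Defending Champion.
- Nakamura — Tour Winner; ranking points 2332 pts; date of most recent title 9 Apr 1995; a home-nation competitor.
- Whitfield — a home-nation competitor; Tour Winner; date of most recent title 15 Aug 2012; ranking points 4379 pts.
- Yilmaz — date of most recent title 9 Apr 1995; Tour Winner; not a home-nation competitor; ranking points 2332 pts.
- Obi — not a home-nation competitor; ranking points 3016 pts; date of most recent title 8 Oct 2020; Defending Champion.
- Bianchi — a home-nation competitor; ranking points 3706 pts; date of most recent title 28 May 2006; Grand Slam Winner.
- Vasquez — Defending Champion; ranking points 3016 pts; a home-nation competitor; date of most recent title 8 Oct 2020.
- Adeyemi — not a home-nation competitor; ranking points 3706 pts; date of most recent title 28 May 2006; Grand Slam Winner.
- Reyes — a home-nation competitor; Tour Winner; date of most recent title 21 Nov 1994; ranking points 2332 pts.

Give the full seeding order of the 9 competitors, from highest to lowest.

By status category: Fontaine, Obi and Vasquez (Defending Champion); then Adeyemi and Bianchi (Grand Slam Winner); then Whitfield, Reyes, Nakamura and Yilmaz (Tour Winner).
Fontaine, Obi and Vasquez all have ranking points 3016 pts, so the next rule applies.
Fontaine, Obi and Vasquez all have date of most recent title 8 Oct 2020, so the next rule applies.
Among Fontaine, Obi and Vasquez, alphabetically by surname: Fontaine before Obi before Vasquez.
Adeyemi and Bianchi both have ranking points 3706 pts, so the next rule applies.
Adeyemi and Bianchi both have date of most recent title 28 May 2006, so the next rule applies.
Among Adeyemi and Bianchi, alphabetically by surname: Adeyemi before Bianchi.
Among Whitfield, Reyes, Nakamura and Yilmaz, by ranking points (higher first): Whitfield (4379 pts) before Reyes, Nakamura and Yilmaz (2332 pts).
Among Reyes, Nakamura and Yilmaz, by date of most recent title (earlier first): Reyes (21 Nov 1994) before Nakamura and Yilmaz (9 Apr 1995).
Among Nakamura and Yilmaz, alphabetically by surname: Nakamura before Yilmaz.
Full order: Fontaine, Obi, Vasquez, Adeyemi, Bianchi, Whitfield, Reyes, Nakamura, Yilmaz.

Fontaine, Obi, Vasquez, Adeyemi, Bianchi, Whitfield, Reyes, Nakamura, Yilmaz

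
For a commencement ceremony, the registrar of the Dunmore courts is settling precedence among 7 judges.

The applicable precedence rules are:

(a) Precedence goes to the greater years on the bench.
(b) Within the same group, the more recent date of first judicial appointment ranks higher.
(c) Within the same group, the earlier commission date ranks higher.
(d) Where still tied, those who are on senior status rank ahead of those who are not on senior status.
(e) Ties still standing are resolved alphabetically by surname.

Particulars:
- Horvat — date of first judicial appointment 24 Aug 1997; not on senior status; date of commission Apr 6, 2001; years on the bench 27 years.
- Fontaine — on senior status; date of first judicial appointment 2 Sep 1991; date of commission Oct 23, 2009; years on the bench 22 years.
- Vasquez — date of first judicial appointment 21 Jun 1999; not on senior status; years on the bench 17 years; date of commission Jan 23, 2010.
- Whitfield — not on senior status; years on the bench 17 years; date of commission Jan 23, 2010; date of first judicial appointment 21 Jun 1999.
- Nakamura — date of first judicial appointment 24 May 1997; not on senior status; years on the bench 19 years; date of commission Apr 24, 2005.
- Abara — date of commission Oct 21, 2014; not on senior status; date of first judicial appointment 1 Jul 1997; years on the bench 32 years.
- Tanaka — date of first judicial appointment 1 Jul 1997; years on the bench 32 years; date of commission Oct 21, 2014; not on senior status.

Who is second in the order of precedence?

By years on the bench (higher first): Abara and Tanaka (both 32 years); then Horvat (27 years); then Fontaine (22 years); then Nakamura (19 years); then Vasquez and Whitfield (both 17 years).
Abara and Tanaka both have date of first judicial appointment 1 Jul 1997, so the next rule applies.
Abara and Tanaka both have date of commission Oct 21, 2014, so the next rule applies.
Abara and Tanaka are each not on senior status, so the next rule applies.
Among Abara and Tanaka, alphabetically by surname: Abara before Tanaka.
Vasquez and Whitfield both have date of first judicial appointment 21 Jun 1999, so the next rule applies.
Vasquez and Whitfield both have date of commission Jan 23, 2010, so the next rule applies.
Vasquez and Whitfield are each not on senior status, so the next rule applies.
Among Vasquez and Whitfield, alphabetically by surname: Vasquez before Whitfield.
Order: Abara, Tanaka, Horvat, Fontaine, Nakamura, Vasquez, Whitfield.

Tanaka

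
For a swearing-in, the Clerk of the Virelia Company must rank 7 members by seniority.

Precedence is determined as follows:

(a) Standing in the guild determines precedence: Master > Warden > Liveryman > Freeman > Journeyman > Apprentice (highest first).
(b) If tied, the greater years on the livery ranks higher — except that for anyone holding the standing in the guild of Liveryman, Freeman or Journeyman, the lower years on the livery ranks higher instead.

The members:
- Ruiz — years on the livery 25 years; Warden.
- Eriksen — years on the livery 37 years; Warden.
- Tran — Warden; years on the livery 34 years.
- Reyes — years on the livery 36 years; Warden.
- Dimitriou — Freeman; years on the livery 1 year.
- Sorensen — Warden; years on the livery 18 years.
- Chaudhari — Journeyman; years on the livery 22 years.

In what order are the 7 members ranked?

Eriksen, Reyes, Tran, Ruiz, Sorensen, Dimitriou, Chaudhari

By standing in the guild: Eriksen, Reyes, Tran, Ruiz and Sorensen (Warden); then Dimitriou (Freeman); then Chaudhari (Journeyman).
Among Eriksen, Reyes, Tran, Ruiz and Sorensen, by years on the livery (higher first): Eriksen (37 years) before Reyes (36 years) before Tran (34 years) before Ruiz (25 years) before Sorensen (18 years).
Full order: Eriksen, Reyes, Tran, Ruiz, Sorensen, Dimitriou, Chaudhari.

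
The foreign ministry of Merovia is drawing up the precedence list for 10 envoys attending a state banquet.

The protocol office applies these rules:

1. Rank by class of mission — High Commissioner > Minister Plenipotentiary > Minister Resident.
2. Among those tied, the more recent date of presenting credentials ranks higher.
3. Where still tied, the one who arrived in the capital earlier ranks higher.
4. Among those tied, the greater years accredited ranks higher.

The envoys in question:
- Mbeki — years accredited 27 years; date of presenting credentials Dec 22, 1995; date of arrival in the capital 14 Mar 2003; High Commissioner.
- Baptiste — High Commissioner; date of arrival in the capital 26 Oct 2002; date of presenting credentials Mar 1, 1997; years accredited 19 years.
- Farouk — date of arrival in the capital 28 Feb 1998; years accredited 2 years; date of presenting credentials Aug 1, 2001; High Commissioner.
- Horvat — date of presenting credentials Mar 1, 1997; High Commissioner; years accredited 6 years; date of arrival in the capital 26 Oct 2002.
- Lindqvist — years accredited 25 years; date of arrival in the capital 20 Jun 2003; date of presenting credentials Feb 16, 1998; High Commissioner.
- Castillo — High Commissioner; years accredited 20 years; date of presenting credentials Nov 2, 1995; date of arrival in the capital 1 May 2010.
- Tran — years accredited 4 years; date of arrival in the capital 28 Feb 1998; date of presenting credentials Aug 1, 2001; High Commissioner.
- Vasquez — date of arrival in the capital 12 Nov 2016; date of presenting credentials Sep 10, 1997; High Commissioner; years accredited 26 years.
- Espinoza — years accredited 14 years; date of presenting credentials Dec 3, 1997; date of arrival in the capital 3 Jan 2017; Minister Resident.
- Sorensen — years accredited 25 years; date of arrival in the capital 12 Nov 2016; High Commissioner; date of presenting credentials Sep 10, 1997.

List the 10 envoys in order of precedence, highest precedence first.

By class of mission: Tran, Farouk, Lindqvist, Vasquez, Sorensen, Baptiste, Horvat, Mbeki and Castillo (High Commissioner); then Espinoza (Minister Resident).
Among Tran, Farouk, Lindqvist, Vasquez, Sorensen, Baptiste, Horvat, Mbeki and Castillo, by date of presenting credentials (later first): Tran and Farouk (Aug 1, 2001) before Lindqvist (Feb 16, 1998) before Vasquez and Sorensen (Sep 10, 1997) before Baptiste and Horvat (Mar 1, 1997) before Mbeki (Dec 22, 1995) before Castillo (Nov 2, 1995).
Tran and Farouk both have date of arrival in the capital 28 Feb 1998, so the next rule applies.
Among Tran and Farouk, by years accredited (higher first): Tran (4 years) before Farouk (2 years).
Vasquez and Sorensen both have date of arrival in the capital 12 Nov 2016, so the next rule applies.
Among Vasquez and Sorensen, by years accredited (higher first): Vasquez (26 years) before Sorensen (25 years).
Baptiste and Horvat both have date of arrival in the capital 26 Oct 2002, so the next rule applies.
Among Baptiste and Horvat, by years accredited (higher first): Baptiste (19 years) before Horvat (6 years).
Full order: Tran, Farouk, Lindqvist, Vasquez, Sorensen, Baptiste, Horvat, Mbeki, Castillo, Espinoza.

Tran, Farouk, Lindqvist, Vasquez, Sorensen, Baptiste, Horvat, Mbeki, Castillo, Espinoza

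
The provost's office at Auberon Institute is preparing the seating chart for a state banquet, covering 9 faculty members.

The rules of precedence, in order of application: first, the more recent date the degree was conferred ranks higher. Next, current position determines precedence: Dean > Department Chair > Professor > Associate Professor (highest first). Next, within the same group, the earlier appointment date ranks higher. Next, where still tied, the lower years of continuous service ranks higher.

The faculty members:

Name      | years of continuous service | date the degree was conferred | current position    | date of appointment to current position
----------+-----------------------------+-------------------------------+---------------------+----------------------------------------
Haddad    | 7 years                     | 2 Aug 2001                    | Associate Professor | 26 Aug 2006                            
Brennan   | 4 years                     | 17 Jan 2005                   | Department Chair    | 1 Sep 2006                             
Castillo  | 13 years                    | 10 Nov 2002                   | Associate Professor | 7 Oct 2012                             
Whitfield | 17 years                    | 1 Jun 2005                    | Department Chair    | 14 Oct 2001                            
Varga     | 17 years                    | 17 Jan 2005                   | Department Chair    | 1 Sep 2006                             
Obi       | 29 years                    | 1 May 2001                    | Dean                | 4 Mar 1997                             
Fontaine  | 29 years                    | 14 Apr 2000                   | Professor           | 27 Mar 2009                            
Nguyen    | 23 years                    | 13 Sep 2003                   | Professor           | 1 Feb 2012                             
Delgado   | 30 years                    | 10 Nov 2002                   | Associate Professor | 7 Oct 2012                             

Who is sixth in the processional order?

By date the degree was conferred (later first): Whitfield (1 Jun 2005); then Brennan and Varga (both 17 Jan 2005); then Nguyen (13 Sep 2003); then Castillo and Delgado (both 10 Nov 2002); then Haddad (2 Aug 2001); then Obi (1 May 2001); then Fontaine (14 Apr 2000).
Brennan and Varga are each Department Chair, so the next rule applies.
Brennan and Varga both have date of appointment to current position 1 Sep 2006, so the next rule applies.
Among Brennan and Varga, by years of continuous service (lower first): Brennan (4 years) before Varga (17 years).
Castillo and Delgado are each Associate Professor, so the next rule applies.
Castillo and Delgado both have date of appointment to current position 7 Oct 2012, so the next rule applies.
Among Castillo and Delgado, by years of continuous service (lower first): Castillo (13 years) before Delgado (30 years).
Order: Whitfield, Brennan, Varga, Nguyen, Castillo, Delgado, Haddad, Obi, Fontaine.

Delgado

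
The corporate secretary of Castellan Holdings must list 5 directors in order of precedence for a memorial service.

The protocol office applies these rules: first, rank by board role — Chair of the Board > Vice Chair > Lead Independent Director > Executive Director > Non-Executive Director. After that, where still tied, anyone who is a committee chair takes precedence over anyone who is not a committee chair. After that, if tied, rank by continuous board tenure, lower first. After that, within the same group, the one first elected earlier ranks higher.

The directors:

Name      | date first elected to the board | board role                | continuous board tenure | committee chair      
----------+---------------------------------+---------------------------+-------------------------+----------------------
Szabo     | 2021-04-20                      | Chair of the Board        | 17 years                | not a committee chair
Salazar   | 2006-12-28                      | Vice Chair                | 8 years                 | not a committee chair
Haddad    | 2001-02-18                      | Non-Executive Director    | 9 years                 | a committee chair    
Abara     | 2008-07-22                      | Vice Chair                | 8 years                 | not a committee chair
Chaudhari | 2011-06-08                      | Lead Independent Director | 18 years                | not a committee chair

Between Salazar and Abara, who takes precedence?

By board role: Szabo (Chair of the Board); then Salazar and Abara (Vice Chair); then Chaudhari (Lead Independent Director); then Haddad (Non-Executive Director).
Salazar and Abara are each not a committee chair, so the next rule applies.
Salazar and Abara both have continuous board tenure 8 years, so the next rule applies.
Among Salazar and Abara, by date first elected to the board (earlier first): Salazar (2006-12-28) before Abara (2008-07-22).
So Salazar takes precedence.

Salazar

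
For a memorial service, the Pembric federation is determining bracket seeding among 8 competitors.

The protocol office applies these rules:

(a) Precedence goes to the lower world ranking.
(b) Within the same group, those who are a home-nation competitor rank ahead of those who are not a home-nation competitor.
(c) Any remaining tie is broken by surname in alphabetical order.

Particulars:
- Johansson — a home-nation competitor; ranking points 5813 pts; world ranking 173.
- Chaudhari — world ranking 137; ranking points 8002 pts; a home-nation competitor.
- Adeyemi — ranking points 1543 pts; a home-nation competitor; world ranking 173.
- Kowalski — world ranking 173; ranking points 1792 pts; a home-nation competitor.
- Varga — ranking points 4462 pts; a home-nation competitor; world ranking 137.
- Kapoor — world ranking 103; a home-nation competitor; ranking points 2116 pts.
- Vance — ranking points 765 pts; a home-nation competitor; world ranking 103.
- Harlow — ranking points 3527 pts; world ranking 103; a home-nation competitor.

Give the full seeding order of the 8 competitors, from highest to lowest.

By world ranking (lower first): Harlow, Kapoor and Vance (each 103); then Chaudhari and Varga (both 137); then Adeyemi, Johansson and Kowalski (each 173).
Harlow, Kapoor and Vance are each a home-nation competitor, so the next rule applies.
Among Harlow, Kapoor and Vance, alphabetically by surname: Harlow before Kapoor before Vance.
Chaudhari and Varga are each a home-nation competitor, so the next rule applies.
Among Chaudhari and Varga, alphabetically by surname: Chaudhari before Varga.
Adeyemi, Johansson and Kowalski are each a home-nation competitor, so the next rule applies.
Among Adeyemi, Johansson and Kowalski, alphabetically by surname: Adeyemi before Johansson before Kowalski.
Full order: Harlow, Kapoor, Vance, Chaudhari, Varga, Adeyemi, Johansson, Kowalski.

Harlow, Kapoor, Vance, Chaudhari, Varga, Adeyemi, Johansson, Kowalski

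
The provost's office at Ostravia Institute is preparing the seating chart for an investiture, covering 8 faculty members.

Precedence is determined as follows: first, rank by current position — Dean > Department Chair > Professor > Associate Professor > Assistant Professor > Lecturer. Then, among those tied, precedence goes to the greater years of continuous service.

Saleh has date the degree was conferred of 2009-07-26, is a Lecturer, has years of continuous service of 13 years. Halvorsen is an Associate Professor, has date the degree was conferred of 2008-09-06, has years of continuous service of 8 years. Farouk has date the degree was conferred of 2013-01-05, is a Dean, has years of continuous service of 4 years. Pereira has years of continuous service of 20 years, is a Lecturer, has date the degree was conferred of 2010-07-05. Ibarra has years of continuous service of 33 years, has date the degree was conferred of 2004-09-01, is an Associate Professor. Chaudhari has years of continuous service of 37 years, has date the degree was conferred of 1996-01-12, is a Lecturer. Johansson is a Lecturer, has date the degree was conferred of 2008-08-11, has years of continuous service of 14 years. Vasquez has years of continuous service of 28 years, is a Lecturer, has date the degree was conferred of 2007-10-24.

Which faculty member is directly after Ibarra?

Halvorsen

By current position: Farouk (Dean); then Ibarra and Halvorsen (Associate Professor); then Chaudhari, Vasquez, Pereira, Johansson and Saleh (Lecturer).
Among Ibarra and Halvorsen, by years of continuous service (higher first): Ibarra (33 years) before Halvorsen (8 years).
Among Chaudhari, Vasquez, Pereira, Johansson and Saleh, by years of continuous service (higher first): Chaudhari (37 years) before Vasquez (28 years) before Pereira (20 years) before Johansson (14 years) before Saleh (13 years).
Order: Farouk, Ibarra, Halvorsen, Chaudhari, Vasquez, Pereira, Johansson, Saleh.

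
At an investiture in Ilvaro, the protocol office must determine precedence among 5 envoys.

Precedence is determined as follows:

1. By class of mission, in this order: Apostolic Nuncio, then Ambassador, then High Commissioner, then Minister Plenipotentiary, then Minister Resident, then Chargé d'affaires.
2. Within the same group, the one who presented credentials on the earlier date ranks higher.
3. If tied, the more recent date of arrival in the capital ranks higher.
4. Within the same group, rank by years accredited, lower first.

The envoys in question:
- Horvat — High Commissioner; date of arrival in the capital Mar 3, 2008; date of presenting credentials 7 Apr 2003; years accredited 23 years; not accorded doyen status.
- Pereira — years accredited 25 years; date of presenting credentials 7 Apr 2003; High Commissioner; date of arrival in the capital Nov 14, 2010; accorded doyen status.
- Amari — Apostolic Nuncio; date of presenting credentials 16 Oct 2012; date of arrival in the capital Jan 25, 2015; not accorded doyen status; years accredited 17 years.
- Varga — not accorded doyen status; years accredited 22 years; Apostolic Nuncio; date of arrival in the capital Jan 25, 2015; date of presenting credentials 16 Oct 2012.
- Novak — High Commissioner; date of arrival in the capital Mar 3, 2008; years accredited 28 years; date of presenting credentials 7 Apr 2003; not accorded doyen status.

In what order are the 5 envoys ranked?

Amari, Varga, Pereira, Horvat, Novak

By class of mission: Amari and Varga (Apostolic Nuncio); then Pereira, Horvat and Novak (High Commissioner).
Amari and Varga both have date of presenting credentials 16 Oct 2012, so the next rule applies.
Amari and Varga both have date of arrival in the capital Jan 25, 2015, so the next rule applies.
Among Amari and Varga, by years accredited (lower first): Amari (17 years) before Varga (22 years).
Pereira, Horvat and Novak all have date of presenting credentials 7 Apr 2003, so the next rule applies.
Among Pereira, Horvat and Novak, by date of arrival in the capital (later first): Pereira (Nov 14, 2010) before Horvat and Novak (Mar 3, 2008).
Among Horvat and Novak, by years accredited (lower first): Horvat (23 years) before Novak (28 years).
Full order: Amari, Varga, Pereira, Horvat, Novak.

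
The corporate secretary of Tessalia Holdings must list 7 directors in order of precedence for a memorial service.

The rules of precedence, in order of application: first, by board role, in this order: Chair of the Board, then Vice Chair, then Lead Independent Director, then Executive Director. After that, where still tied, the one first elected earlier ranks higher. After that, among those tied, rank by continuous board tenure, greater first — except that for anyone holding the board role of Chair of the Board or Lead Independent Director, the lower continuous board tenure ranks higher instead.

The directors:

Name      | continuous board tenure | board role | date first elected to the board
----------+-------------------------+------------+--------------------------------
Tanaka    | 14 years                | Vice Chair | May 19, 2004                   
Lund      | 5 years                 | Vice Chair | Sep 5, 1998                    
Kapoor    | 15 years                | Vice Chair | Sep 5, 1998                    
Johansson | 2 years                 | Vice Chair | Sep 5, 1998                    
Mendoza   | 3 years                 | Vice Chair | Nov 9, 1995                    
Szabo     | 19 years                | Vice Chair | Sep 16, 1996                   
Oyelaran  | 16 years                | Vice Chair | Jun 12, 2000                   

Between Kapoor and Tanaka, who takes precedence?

By board role: Mendoza, Szabo, Kapoor, Lund, Johansson, Oyelaran and Tanaka (Vice Chair).
Among Mendoza, Szabo, Kapoor, Lund, Johansson, Oyelaran and Tanaka, by date first elected to the board (earlier first): Mendoza (Nov 9, 1995) before Szabo (Sep 16, 1996) before Kapoor, Lund and Johansson (Sep 5, 1998) before Oyelaran (Jun 12, 2000) before Tanaka (May 19, 2004).
Among Kapoor, Lund and Johansson, by continuous board tenure (higher first): Kapoor (15 years) before Lund (5 years) before Johansson (2 years).
So Kapoor takes precedence.

Kapoor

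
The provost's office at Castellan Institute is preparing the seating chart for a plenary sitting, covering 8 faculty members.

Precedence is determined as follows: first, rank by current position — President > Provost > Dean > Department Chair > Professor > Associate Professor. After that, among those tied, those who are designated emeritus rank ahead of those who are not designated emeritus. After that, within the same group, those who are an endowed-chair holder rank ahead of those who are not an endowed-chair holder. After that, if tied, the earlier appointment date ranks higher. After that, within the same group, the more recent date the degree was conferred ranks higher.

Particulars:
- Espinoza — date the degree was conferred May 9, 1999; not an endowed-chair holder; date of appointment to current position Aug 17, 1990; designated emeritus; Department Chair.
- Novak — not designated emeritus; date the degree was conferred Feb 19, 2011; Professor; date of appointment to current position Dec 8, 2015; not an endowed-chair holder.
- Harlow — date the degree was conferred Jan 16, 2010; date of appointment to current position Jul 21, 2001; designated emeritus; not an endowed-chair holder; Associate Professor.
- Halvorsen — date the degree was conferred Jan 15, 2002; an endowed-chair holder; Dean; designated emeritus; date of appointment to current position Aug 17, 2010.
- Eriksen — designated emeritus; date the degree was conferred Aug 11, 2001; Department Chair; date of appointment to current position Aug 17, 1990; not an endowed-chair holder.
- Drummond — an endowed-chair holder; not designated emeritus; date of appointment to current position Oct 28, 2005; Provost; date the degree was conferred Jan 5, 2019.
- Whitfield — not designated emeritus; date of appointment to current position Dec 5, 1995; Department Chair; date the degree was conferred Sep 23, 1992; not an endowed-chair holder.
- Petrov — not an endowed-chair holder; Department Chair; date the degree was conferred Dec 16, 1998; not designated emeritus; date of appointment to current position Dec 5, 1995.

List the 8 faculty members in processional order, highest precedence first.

Drummond, Halvorsen, Eriksen, Espinoza, Petrov, Whitfield, Novak, Harlow

By current position: Drummond (Provost); then Halvorsen (Dean); then Eriksen, Espinoza, Petrov and Whitfield (Department Chair); then Novak (Professor); then Harlow (Associate Professor).
Among Eriksen, Espinoza, Petrov and Whitfield, designated emeritus before not designated emeritus: Eriksen and Espinoza (designated emeritus) before Petrov and Whitfield (not designated emeritus).
Eriksen and Espinoza are each not an endowed-chair holder, so the next rule applies.
Eriksen and Espinoza both have date of appointment to current position Aug 17, 1990, so the next rule applies.
Among Eriksen and Espinoza, by date the degree was conferred (later first): Eriksen (Aug 11, 2001) before Espinoza (May 9, 1999).
Petrov and Whitfield are each not an endowed-chair holder, so the next rule applies.
Petrov and Whitfield both have date of appointment to current position Dec 5, 1995, so the next rule applies.
Among Petrov and Whitfield, by date the degree was conferred (later first): Petrov (Dec 16, 1998) before Whitfield (Sep 23, 1992).
Full order: Drummond, Halvorsen, Eriksen, Espinoza, Petrov, Whitfield, Novak, Harlow.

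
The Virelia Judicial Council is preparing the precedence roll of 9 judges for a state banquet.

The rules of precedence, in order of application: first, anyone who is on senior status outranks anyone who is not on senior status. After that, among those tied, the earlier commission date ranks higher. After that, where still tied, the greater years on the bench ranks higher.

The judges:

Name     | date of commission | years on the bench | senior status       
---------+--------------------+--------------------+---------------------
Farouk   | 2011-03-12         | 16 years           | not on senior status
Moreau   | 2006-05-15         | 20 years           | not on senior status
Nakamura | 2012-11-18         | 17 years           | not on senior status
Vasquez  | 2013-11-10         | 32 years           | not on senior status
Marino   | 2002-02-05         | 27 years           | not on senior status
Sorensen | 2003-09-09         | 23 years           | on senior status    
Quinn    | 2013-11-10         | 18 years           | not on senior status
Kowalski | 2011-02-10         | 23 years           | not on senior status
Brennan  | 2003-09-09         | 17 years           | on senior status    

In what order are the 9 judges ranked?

Sorensen, Brennan, Marino, Moreau, Kowalski, Farouk, Nakamura, Vasquez, Quinn

By the first rule: Sorensen and Brennan (both on senior status); then Marino, Moreau, Kowalski, Farouk, Nakamura, Vasquez and Quinn (each not on senior status).
Sorensen and Brennan both have date of commission 2003-09-09, so the next rule applies.
Among Sorensen and Brennan, by years on the bench (higher first): Sorensen (23 years) before Brennan (17 years).
Among Marino, Moreau, Kowalski, Farouk, Nakamura, Vasquez and Quinn, by date of commission (earlier first): Marino (2002-02-05) before Moreau (2006-05-15) before Kowalski (2011-02-10) before Farouk (2011-03-12) before Nakamura (2012-11-18) before Vasquez and Quinn (2013-11-10).
Among Vasquez and Quinn, by years on the bench (higher first): Vasquez (32 years) before Quinn (18 years).
Full order: Sorensen, Brennan, Marino, Moreau, Kowalski, Farouk, Nakamura, Vasquez, Quinn.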